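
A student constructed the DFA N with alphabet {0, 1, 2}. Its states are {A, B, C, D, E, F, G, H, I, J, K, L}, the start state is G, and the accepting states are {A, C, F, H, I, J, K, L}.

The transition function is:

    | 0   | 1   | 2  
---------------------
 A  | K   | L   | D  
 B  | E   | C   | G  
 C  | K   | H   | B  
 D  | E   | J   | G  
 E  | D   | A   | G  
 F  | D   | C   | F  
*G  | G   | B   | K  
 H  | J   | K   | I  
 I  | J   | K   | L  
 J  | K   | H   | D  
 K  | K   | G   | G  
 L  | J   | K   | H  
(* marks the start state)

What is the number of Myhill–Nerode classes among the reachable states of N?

5

Reachable states from the start: {A,B,C,D,E,G,H,I,J,K,L}. Unreachable: {F} — drop them.
Start with accepting vs non-accepting: {A,C,H,I,J,K,L} | {B,D,E,G}.
Split {A,C,H,I,J,K,L} by δ(·,1) → {A,C,H,I,J,L} and {K}.
Refine {A,C,H,I,J,L} on symbol 0: members go to different blocks, giving {A,C,J} and {H,I,L}.
On input 1, block {B,D,E,G} splits into {B,D,E} and {G}.
Stable partition: {A,C,J} | {B,D,E} | {K} | {H,I,L} | {G} — 5 equivalence classes.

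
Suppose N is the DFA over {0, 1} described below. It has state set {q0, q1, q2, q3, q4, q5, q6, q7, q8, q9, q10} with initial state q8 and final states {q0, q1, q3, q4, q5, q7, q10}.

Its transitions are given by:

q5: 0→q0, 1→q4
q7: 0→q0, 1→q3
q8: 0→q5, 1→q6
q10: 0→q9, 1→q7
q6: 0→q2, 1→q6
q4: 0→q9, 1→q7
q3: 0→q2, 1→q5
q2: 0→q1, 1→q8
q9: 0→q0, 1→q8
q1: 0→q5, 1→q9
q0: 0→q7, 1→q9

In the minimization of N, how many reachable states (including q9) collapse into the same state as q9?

2

Reachable states from the start: {q0,q1,q2,q3,q4,q5,q6,q7,q8,q9}. Unreachable: {q10} — drop them.
Initial partition by acceptance: {q0,q1,q3,q4,q5,q7} | {q2,q6,q8,q9}.
Refine {q0,q1,q3,q4,q5,q7} on symbol 0: members go to different blocks, giving {q0,q1,q5,q7} and {q3,q4}.
Split {q0,q1,q5,q7} by δ(·,1) → {q0,q1} and {q5,q7}.
Split {q2,q6,q8,q9} by δ(·,0) → {q2,q9} and {q6} and {q8}.
No further refinement is possible. Final partition (6 blocks): {q0,q1} | {q2,q9} | {q3,q4} | {q5,q7} | {q6} | {q8}.
The equivalence class containing q9 is {q2,q9}, of size 2.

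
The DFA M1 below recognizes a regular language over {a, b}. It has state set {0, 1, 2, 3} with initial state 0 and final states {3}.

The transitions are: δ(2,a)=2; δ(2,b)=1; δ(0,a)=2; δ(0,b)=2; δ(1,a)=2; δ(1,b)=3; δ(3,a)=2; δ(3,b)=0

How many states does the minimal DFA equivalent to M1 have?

All states are reachable from the start state.
Start with accepting vs non-accepting: {3} | {0,1,2}.
Split {0,1,2} by δ(·,b) → {0,2} and {1}.
On input b, block {0,2} splits into {0} and {2}.
The partition is now stable with 4 blocks: {3} | {0} | {1} | {2}.

4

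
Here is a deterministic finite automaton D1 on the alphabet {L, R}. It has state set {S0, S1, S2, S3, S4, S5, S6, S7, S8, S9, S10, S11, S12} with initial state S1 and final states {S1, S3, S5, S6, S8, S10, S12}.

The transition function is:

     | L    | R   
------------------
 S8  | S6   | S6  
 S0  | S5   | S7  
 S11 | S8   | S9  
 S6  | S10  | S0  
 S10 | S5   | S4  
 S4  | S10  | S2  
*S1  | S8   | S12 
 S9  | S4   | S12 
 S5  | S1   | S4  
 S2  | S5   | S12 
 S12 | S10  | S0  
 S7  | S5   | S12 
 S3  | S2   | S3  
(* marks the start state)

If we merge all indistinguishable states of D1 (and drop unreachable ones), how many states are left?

8

First remove the unreachable states {S3,S9,S11}; 10 states remain.
Initial partition by acceptance: {S1,S5,S6,S8,S10,S12} | {S0,S2,S4,S7}.
Split {S1,S5,S6,S8,S10,S12} by δ(·,R) → {S5,S6,S10,S12} and {S1,S8}.
Refine {S5,S6,S10,S12} on symbol L: members go to different blocks, giving {S6,S10,S12} and {S5}.
Split {S6,S10,S12} by δ(·,L) → {S6,S12} and {S10}.
Split {S0,S2,S4,S7} by δ(·,L) → {S0,S2,S7} and {S4}.
Refine {S0,S2,S7} on symbol R: members go to different blocks, giving {S2,S7} and {S0}.
On input L, block {S1,S8} splits into {S1} and {S8}.
Stable partition: {S6,S12} | {S2,S7} | {S1} | {S5} | {S10} | {S4} | {S0} | {S8} — 8 equivalence classes.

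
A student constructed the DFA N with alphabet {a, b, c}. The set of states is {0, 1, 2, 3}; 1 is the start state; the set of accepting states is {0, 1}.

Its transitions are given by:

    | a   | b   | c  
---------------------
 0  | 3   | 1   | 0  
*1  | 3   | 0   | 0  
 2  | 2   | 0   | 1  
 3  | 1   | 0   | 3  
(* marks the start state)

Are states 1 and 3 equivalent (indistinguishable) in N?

States {2} cannot be reached from the start state, so discard them.
Initial partition by acceptance: {0,1} | {3}.
The partition is now stable with 2 blocks: {0,1} | {3}.
1 and 3 end up in different blocks, so they are distinguishable. For instance, the string 'ε' is accepted from only 1.

No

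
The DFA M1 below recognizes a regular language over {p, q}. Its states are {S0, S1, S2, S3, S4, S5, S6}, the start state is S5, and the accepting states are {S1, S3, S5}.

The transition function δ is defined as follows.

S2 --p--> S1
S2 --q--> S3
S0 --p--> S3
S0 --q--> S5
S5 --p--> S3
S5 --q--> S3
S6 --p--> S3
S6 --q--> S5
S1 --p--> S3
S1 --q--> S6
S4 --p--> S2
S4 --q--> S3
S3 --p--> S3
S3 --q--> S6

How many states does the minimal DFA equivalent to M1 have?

States {S0,S1,S2,S4} cannot be reached from the start state, so discard them.
P0 = {S3,S5} | {S6}.
Refine {S3,S5} on symbol q: members go to different blocks, giving {S3} and {S5}.
Stable partition: {S3} | {S6} | {S5} — 3 equivalence classes.

3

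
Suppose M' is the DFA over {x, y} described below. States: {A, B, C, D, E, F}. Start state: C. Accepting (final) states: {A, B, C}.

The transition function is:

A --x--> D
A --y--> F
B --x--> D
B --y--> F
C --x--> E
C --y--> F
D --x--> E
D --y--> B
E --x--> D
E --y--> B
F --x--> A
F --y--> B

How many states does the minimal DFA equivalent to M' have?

3

Every state is reachable, so we keep all 6.
Start with accepting vs non-accepting: {A,B,C} | {D,E,F}.
Refine {D,E,F} on symbol x: members go to different blocks, giving {D,E} and {F}.
The partition is now stable with 3 blocks: {A,B,C} | {D,E} | {F}.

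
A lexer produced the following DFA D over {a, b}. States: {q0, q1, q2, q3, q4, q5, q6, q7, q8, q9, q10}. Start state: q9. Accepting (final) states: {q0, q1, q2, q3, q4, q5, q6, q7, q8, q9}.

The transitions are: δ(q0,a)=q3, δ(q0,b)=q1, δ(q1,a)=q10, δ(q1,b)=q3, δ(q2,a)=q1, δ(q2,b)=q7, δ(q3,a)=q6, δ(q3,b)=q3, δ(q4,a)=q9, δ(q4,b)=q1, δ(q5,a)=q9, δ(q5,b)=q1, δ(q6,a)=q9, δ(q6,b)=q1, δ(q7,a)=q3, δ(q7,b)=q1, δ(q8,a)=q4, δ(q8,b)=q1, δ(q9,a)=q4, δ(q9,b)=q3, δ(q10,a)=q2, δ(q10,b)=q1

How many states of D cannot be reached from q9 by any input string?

3

BFS from q9 reaches {q1, q2, q3, q4, q6, q7, q9, q10}; the 3 state(s) q0, q5, q8 are never visited.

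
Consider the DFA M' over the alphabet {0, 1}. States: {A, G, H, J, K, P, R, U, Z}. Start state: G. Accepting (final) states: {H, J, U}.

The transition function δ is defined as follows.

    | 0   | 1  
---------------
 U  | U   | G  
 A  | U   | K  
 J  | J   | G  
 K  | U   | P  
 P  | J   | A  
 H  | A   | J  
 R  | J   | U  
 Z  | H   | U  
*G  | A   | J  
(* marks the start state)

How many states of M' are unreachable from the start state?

3

Starting at G and following transitions, the reachable set is {A, G, J, K, P, U}. That leaves H, R, Z unreachable — 3 in total.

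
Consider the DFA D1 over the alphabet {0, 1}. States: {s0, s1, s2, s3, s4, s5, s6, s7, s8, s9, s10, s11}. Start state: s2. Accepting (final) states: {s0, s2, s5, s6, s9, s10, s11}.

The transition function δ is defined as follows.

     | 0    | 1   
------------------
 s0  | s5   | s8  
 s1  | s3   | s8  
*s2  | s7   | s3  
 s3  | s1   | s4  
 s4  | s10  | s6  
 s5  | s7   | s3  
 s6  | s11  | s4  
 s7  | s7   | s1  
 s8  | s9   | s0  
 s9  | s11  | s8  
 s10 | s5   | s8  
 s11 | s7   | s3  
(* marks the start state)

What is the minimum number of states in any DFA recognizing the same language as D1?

All states are reachable from the start state.
P0 = {s0,s2,s5,s6,s9,s10,s11} | {s1,s3,s4,s7,s8}.
On input 0, block {s0,s2,s5,s6,s9,s10,s11} splits into {s0,s6,s9,s10} and {s2,s5,s11}.
On input 0, block {s1,s3,s4,s7,s8} splits into {s1,s3,s7} and {s4,s8}.
Refine {s1,s3,s7} on symbol 1: members go to different blocks, giving {s1,s3} and {s7}.
The partition is now stable with 5 blocks: {s0,s6,s9,s10} | {s1,s3} | {s2,s5,s11} | {s4,s8} | {s7}.

5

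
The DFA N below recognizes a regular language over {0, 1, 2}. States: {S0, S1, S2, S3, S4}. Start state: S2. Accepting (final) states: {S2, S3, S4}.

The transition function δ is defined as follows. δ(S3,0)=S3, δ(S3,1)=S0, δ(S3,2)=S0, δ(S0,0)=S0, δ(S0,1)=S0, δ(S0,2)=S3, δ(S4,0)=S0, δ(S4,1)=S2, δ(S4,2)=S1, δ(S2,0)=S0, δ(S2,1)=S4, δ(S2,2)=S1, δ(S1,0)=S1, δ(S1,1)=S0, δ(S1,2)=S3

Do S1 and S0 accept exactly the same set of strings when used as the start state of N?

All states are reachable from the start state.
Start with accepting vs non-accepting: {S2,S3,S4} | {S0,S1}.
Refine {S2,S3,S4} on symbol 0: members go to different blocks, giving {S2,S4} and {S3}.
The partition is now stable with 3 blocks: {S2,S4} | {S0,S1} | {S3}.
S1 and S0 lie in the same block of the stable partition, so they are equivalent — no string distinguishes them.

Yes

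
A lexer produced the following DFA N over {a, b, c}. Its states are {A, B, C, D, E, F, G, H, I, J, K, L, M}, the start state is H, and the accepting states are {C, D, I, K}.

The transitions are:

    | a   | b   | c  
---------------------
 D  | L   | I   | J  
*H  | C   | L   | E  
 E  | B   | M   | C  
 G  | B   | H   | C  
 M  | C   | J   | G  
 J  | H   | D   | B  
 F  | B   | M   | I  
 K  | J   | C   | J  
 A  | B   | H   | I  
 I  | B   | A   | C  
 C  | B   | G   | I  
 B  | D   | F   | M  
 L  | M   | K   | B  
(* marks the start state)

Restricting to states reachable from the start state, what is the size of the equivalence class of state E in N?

All states are reachable from the start state.
Initial partition by acceptance: {C,D,I,K} | {A,B,E,F,G,H,J,L,M}.
On input b, block {C,D,I,K} splits into {C,I} and {D,K}.
Refine {A,B,E,F,G,H,J,L,M} on symbol a: members go to different blocks, giving {A,E,F,G,J,L} and {H,M} and {B}.
On input a, block {A,E,F,G,J,L} splits into {A,E,F,G} and {J,L}.
Stable partition: {C,I} | {A,E,F,G} | {D,K} | {H,M} | {B} | {J,L} — 6 equivalence classes.
The equivalence class containing E is {A,E,F,G}, of size 4.

4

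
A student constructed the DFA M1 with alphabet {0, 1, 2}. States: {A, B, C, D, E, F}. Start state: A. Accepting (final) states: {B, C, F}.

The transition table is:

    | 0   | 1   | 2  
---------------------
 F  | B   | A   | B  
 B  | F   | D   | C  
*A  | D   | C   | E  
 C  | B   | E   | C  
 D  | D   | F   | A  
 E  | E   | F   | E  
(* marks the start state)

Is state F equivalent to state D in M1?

No

Start with accepting vs non-accepting: {B,C,F} | {A,D,E}.
The partition is now stable with 2 blocks: {B,C,F} | {A,D,E}.
F and D end up in different blocks, so they are distinguishable. For instance, the string 'ε' is accepted from only F.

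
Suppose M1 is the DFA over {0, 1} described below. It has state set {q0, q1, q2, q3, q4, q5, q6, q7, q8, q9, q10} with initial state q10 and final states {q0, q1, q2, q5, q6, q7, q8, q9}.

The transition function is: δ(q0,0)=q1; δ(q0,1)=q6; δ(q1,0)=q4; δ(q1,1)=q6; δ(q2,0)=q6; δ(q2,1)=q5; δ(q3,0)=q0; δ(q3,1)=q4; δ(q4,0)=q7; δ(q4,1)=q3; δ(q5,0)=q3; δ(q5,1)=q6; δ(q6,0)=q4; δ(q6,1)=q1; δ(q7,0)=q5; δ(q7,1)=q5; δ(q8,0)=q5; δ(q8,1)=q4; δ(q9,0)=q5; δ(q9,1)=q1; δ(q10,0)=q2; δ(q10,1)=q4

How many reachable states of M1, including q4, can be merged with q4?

Reachable states from the start: {q0,q1,q2,q3,q4,q5,q6,q7,q10}. Unreachable: {q8,q9} — drop them.
P0 = {q0,q1,q2,q5,q6,q7} | {q3,q4,q10}.
Refine {q0,q1,q2,q5,q6,q7} on symbol 0: members go to different blocks, giving {q0,q2,q7} and {q1,q5,q6}.
No further refinement is possible. Final partition (3 blocks): {q0,q2,q7} | {q3,q4,q10} | {q1,q5,q6}.
The equivalence class containing q4 is {q3,q4,q10}, of size 3.

3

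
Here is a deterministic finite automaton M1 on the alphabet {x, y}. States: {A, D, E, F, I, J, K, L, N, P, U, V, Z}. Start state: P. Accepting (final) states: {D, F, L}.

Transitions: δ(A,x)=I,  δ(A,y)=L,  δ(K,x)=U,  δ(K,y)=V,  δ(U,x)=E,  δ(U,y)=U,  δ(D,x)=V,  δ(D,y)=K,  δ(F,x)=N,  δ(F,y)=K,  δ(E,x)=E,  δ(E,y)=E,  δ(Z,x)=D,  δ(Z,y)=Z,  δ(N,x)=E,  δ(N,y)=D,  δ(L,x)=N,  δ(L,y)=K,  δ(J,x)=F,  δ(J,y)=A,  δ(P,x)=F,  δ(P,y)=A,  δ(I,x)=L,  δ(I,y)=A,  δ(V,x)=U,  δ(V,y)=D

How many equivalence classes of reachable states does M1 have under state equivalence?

6

Reachable states from the start: {A,D,E,F,I,K,L,N,P,U,V}. Unreachable: {J,Z} — drop them.
Start with accepting vs non-accepting: {D,F,L} | {A,E,I,K,N,P,U,V}.
On input x, block {A,E,I,K,N,P,U,V} splits into {A,E,K,N,U,V} and {I,P}.
On input x, block {A,E,K,N,U,V} splits into {E,K,N,U,V} and {A}.
Split {E,K,N,U,V} by δ(·,y) → {E,K,U} and {N,V}.
Refine {E,K,U} on symbol y: members go to different blocks, giving {E,U} and {K}.
No further refinement is possible. Final partition (6 blocks): {D,F,L} | {E,U} | {I,P} | {A} | {N,V} | {K}.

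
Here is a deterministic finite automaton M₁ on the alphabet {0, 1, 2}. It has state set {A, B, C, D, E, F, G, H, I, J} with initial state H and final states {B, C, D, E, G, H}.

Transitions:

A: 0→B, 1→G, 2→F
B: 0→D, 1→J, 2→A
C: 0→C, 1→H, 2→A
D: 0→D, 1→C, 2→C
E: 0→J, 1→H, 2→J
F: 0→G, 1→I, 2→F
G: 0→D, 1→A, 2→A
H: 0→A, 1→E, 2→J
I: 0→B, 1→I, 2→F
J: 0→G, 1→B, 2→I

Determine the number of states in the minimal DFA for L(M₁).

6

P0 = {B,C,D,E,G,H} | {A,F,I,J}.
On input 0, block {B,C,D,E,G,H} splits into {B,C,D,G} and {E,H}.
On input 1, block {B,C,D,G} splits into {B,G} and {C} and {D}.
Split {A,F,I,J} by δ(·,1) → {A,J} and {F,I}.
The partition is now stable with 6 blocks: {B,G} | {A,J} | {E,H} | {C} | {D} | {F,I}.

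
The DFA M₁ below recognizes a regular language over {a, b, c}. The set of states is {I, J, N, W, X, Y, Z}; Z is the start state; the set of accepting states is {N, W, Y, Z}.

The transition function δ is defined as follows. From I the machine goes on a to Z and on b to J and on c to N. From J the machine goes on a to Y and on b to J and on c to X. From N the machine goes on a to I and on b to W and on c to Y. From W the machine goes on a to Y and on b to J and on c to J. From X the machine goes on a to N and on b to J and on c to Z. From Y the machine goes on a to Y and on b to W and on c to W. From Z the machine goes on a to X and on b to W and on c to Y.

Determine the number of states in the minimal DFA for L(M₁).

5

Every state is reachable, so we keep all 7.
Start with accepting vs non-accepting: {N,W,Y,Z} | {I,J,X}.
Refine {N,W,Y,Z} on symbol a: members go to different blocks, giving {N,Z} and {W,Y}.
Refine {I,J,X} on symbol a: members go to different blocks, giving {I,X} and {J}.
Refine {W,Y} on symbol b: members go to different blocks, giving {W} and {Y}.
No further refinement is possible. Final partition (5 blocks): {N,Z} | {I,X} | {W} | {J} | {Y}.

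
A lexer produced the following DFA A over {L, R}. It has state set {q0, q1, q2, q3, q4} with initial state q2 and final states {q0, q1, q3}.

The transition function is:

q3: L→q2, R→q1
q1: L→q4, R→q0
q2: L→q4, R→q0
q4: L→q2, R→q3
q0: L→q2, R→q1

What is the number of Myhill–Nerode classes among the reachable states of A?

2

Every state is reachable, so we keep all 5.
P0 = {q0,q1,q3} | {q2,q4}.
No further refinement is possible. Final partition (2 blocks): {q0,q1,q3} | {q2,q4}.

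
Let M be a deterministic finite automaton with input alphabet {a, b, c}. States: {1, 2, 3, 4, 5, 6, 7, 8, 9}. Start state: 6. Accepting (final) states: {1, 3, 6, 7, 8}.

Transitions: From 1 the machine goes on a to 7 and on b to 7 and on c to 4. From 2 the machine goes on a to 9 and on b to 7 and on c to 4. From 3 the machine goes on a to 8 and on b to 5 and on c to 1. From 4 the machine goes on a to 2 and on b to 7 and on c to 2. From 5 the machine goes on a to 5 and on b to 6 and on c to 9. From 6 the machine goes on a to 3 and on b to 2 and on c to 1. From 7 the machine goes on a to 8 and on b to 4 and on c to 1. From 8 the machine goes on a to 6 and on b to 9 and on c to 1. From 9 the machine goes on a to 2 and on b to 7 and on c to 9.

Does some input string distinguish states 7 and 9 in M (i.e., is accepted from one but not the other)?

Start with accepting vs non-accepting: {1,3,6,7,8} | {2,4,5,9}.
Refine {1,3,6,7,8} on symbol b: members go to different blocks, giving {3,6,7,8} and {1}.
Stable partition: {3,6,7,8} | {2,4,5,9} | {1} — 3 equivalence classes.
7 and 9 end up in different blocks, so they are distinguishable. For instance, the string 'ε' is accepted from only 7.

Yes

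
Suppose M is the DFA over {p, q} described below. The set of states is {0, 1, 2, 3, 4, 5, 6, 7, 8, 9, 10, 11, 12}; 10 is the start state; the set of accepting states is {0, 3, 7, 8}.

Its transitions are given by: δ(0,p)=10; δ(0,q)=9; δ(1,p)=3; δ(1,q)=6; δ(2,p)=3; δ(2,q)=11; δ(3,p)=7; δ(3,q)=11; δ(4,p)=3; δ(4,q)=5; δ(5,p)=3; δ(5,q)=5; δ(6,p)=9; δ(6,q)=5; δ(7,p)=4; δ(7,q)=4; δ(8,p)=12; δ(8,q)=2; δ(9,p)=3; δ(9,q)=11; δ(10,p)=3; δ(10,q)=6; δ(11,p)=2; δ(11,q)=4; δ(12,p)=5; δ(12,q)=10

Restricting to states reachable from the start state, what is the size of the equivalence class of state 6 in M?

2

Reachable states from the start: {2,3,4,5,6,7,9,10,11}. Unreachable: {0,1,8,12} — drop them.
Initial partition by acceptance: {3,7} | {2,4,5,6,9,10,11}.
Refine {3,7} on symbol p: members go to different blocks, giving {3} and {7}.
Refine {2,4,5,6,9,10,11} on symbol p: members go to different blocks, giving {2,4,5,9,10} and {6,11}.
Split {2,4,5,9,10} by δ(·,q) → {2,9,10} and {4,5}.
No further refinement is possible. Final partition (5 blocks): {3} | {2,9,10} | {7} | {6,11} | {4,5}.
State 6 belongs to the block {6,11}, which has 2 states.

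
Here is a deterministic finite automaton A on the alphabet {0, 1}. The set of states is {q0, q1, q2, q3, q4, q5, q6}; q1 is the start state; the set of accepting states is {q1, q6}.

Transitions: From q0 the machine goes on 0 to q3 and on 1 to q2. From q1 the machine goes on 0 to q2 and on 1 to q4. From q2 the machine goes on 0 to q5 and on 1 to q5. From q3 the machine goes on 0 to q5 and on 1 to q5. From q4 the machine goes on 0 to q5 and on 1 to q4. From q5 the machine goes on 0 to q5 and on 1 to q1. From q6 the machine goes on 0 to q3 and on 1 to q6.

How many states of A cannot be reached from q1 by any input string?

No path from q1 leads to q0, q3, q6; the other 4 states are all reachable.

3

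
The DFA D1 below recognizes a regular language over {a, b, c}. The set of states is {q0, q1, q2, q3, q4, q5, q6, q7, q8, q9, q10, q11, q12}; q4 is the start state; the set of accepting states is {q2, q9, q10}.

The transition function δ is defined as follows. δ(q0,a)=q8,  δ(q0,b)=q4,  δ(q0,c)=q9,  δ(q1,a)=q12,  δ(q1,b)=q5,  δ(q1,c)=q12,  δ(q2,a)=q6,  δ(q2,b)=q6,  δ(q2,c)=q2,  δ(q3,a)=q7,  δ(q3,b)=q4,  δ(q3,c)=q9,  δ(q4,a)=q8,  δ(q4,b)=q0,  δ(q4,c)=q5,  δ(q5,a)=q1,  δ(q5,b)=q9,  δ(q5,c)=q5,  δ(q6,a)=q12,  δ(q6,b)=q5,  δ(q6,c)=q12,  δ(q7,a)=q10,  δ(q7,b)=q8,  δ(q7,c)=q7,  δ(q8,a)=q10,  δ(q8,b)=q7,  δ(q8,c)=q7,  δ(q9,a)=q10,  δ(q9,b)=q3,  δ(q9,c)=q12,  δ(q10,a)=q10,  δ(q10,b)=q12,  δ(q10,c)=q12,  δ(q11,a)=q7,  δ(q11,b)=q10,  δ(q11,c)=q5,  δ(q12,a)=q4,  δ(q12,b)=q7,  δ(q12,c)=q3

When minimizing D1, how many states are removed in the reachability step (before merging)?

3

Starting at q4 and following transitions, the reachable set is {q0, q1, q3, q4, q5, q7, q8, q9, q10, q12}. That leaves q2, q6, q11 unreachable — 3 in total.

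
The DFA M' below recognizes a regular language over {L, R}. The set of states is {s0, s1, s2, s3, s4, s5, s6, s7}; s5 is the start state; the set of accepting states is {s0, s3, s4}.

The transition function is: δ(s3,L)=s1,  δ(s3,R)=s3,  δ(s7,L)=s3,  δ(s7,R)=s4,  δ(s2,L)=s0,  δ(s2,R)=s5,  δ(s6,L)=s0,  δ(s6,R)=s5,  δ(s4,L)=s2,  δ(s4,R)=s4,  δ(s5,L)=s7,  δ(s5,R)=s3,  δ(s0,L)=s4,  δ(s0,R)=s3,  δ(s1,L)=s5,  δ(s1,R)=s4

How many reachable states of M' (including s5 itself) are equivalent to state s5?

1

Reachable states from the start: {s0,s1,s2,s3,s4,s5,s7}. Unreachable: {s6} — drop them.
Initial partition by acceptance: {s0,s3,s4} | {s1,s2,s5,s7}.
Split {s0,s3,s4} by δ(·,L) → {s3,s4} and {s0}.
Refine {s1,s2,s5,s7} on symbol L: members go to different blocks, giving {s1,s5} and {s2} and {s7}.
Refine {s3,s4} on symbol L: members go to different blocks, giving {s3} and {s4}.
On input L, block {s1,s5} splits into {s1} and {s5}.
Stable partition: {s3} | {s1} | {s0} | {s2} | {s7} | {s4} | {s5} — 7 equivalence classes.
State s5 belongs to the block {s5}, which has 1 states.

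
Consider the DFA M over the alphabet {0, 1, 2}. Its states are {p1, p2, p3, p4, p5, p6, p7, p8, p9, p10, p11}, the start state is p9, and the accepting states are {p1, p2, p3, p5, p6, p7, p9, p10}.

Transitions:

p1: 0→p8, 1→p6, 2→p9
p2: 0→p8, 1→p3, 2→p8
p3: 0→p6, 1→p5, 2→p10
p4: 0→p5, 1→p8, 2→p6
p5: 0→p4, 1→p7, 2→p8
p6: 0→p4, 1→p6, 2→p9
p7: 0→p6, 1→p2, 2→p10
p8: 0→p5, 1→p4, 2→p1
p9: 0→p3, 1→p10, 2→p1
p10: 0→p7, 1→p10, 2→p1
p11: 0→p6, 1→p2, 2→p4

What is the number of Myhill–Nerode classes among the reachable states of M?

5

First remove the unreachable states {p11}; 10 states remain.
Initial partition by acceptance: {p1,p2,p3,p5,p6,p7,p9,p10} | {p4,p8}.
Refine {p1,p2,p3,p5,p6,p7,p9,p10} on symbol 0: members go to different blocks, giving {p1,p2,p5,p6} and {p3,p7,p9,p10}.
On input 1, block {p1,p2,p5,p6} splits into {p1,p6} and {p2,p5}.
On input 0, block {p3,p7,p9,p10} splits into {p3,p7} and {p9,p10}.
No further refinement is possible. Final partition (5 blocks): {p1,p6} | {p4,p8} | {p3,p7} | {p2,p5} | {p9,p10}.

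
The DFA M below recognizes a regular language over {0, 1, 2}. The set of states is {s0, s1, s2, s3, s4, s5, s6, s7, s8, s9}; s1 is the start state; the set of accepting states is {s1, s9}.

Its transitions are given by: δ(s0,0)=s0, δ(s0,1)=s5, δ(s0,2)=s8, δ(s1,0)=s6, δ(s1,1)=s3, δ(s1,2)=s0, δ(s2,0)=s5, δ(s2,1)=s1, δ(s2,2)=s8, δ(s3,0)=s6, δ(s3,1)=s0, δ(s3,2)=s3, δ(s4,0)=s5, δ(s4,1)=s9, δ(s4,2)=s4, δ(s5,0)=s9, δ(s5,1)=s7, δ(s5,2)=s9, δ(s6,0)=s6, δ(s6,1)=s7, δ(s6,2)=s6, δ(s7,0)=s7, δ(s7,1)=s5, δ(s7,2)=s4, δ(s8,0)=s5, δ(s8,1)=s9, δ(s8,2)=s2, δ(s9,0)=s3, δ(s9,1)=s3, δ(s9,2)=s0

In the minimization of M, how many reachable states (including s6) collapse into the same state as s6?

2

All states are reachable from the start state.
Initial partition by acceptance: {s1,s9} | {s0,s2,s3,s4,s5,s6,s7,s8}.
Split {s0,s2,s3,s4,s5,s6,s7,s8} by δ(·,0) → {s0,s2,s3,s4,s6,s7,s8} and {s5}.
On input 0, block {s0,s2,s3,s4,s6,s7,s8} splits into {s0,s3,s6,s7} and {s2,s4,s8}.
Split {s0,s3,s6,s7} by δ(·,1) → {s0,s7} and {s3,s6}.
Stable partition: {s1,s9} | {s0,s7} | {s5} | {s2,s4,s8} | {s3,s6} — 5 equivalence classes.
The equivalence class containing s6 is {s3,s6}, of size 2.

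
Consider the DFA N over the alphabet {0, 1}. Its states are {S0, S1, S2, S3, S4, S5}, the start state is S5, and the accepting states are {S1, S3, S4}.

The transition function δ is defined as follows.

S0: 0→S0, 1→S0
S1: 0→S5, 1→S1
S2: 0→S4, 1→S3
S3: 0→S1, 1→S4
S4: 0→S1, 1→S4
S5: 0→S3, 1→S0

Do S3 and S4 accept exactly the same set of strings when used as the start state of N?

Reachable states from the start: {S0,S1,S3,S4,S5}. Unreachable: {S2} — drop them.
P0 = {S1,S3,S4} | {S0,S5}.
Split {S1,S3,S4} by δ(·,0) → {S3,S4} and {S1}.
Refine {S0,S5} on symbol 0: members go to different blocks, giving {S0} and {S5}.
Stable partition: {S3,S4} | {S0} | {S1} | {S5} — 4 equivalence classes.
S3 and S4 lie in the same block of the stable partition, so they are equivalent — no string distinguishes them.

Yes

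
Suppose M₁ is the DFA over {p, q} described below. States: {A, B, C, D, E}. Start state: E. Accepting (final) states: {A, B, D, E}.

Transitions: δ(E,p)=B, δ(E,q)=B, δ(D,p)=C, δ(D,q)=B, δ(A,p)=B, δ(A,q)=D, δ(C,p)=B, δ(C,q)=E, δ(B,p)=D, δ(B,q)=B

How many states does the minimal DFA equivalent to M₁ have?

4

Reachable states from the start: {B,C,D,E}. Unreachable: {A} — drop them.
Start with accepting vs non-accepting: {B,D,E} | {C}.
Split {B,D,E} by δ(·,p) → {B,E} and {D}.
Split {B,E} by δ(·,p) → {B} and {E}.
The partition is now stable with 4 blocks: {B} | {C} | {D} | {E}.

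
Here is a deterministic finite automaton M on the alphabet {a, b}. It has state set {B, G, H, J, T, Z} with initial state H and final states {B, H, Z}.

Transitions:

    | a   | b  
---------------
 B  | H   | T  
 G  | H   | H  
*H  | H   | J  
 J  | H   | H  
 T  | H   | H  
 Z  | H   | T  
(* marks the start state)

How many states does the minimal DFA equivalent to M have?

States {B,G,T,Z} cannot be reached from the start state, so discard them.
Initial partition by acceptance: {H} | {J}.
Stable partition: {H} | {J} — 2 equivalence classes.

2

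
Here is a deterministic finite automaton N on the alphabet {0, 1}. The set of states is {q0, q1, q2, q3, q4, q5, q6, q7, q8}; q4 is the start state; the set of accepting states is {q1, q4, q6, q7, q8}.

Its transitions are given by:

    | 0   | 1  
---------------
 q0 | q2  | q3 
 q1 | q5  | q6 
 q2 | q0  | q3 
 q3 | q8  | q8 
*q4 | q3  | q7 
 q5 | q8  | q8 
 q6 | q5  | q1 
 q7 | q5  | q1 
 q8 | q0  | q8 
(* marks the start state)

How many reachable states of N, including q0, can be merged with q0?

2

All states are reachable from the start state.
Initial partition by acceptance: {q1,q4,q6,q7,q8} | {q0,q2,q3,q5}.
On input 0, block {q0,q2,q3,q5} splits into {q0,q2} and {q3,q5}.
On input 0, block {q1,q4,q6,q7,q8} splits into {q1,q4,q6,q7} and {q8}.
Stable partition: {q1,q4,q6,q7} | {q0,q2} | {q3,q5} | {q8} — 4 equivalence classes.
State q0 belongs to the block {q0,q2}, which has 2 states.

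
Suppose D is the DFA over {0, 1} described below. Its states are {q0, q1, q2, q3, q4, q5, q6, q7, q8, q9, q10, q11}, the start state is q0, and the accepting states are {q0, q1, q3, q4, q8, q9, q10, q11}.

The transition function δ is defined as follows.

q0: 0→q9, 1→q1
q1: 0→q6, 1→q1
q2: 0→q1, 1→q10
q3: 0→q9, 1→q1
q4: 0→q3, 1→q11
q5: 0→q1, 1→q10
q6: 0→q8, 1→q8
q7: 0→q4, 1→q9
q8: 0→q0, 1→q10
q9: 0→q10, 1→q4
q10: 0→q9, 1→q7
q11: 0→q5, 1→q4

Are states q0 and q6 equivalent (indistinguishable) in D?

States {q2} cannot be reached from the start state, so discard them.
Start with accepting vs non-accepting: {q0,q1,q3,q4,q8,q9,q10,q11} | {q5,q6,q7}.
Split {q0,q1,q3,q4,q8,q9,q10,q11} by δ(·,0) → {q0,q3,q4,q8,q9,q10} and {q1,q11}.
Split {q0,q3,q4,q8,q9,q10} by δ(·,1) → {q0,q3,q4} and {q8,q9} and {q10}.
Split {q0,q3,q4} by δ(·,0) → {q0,q3} and {q4}.
On input 0, block {q5,q6,q7} splits into {q5} and {q6} and {q7}.
Split {q1,q11} by δ(·,0) → {q1} and {q11}.
Split {q8,q9} by δ(·,0) → {q8} and {q9}.
The partition is now stable with 10 blocks: {q0,q3} | {q5} | {q1} | {q8} | {q10} | {q4} | {q6} | {q7} | {q11} | {q9}.
q0 and q6 end up in different blocks, so they are distinguishable. For instance, the string 'ε' is accepted from only q0.

No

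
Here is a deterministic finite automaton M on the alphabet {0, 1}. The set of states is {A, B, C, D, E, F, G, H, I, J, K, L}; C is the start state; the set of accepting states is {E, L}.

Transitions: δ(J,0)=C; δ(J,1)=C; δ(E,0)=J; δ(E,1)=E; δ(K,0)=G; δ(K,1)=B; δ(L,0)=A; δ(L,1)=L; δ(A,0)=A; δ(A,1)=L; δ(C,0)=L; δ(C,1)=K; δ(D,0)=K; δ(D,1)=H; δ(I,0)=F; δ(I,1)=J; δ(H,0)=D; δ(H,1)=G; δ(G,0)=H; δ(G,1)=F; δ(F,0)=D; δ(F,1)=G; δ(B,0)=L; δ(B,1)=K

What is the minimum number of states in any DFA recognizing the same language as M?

7

Reachable states from the start: {A,B,C,D,F,G,H,K,L}. Unreachable: {E,I,J} — drop them.
Initial partition by acceptance: {L} | {A,B,C,D,F,G,H,K}.
Split {A,B,C,D,F,G,H,K} by δ(·,0) → {A,D,F,G,H,K} and {B,C}.
On input 1, block {A,D,F,G,H,K} splits into {D,F,G,H} and {A} and {K}.
Split {D,F,G,H} by δ(·,0) → {F,G,H} and {D}.
Refine {F,G,H} on symbol 0: members go to different blocks, giving {F,H} and {G}.
The partition is now stable with 7 blocks: {L} | {F,H} | {B,C} | {A} | {K} | {D} | {G}.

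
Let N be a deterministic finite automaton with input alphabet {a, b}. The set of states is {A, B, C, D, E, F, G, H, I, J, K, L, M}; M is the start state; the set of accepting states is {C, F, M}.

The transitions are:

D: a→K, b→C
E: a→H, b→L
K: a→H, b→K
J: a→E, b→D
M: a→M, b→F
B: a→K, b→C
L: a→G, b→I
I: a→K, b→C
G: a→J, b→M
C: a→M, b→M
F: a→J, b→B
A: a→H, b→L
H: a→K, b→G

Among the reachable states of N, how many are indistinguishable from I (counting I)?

First remove the unreachable states {A}; 12 states remain.
P0 = {C,F,M} | {B,D,E,G,H,I,J,K,L}.
On input a, block {C,F,M} splits into {C,M} and {F}.
Refine {C,M} on symbol b: members go to different blocks, giving {C} and {M}.
Split {B,D,E,G,H,I,J,K,L} by δ(·,b) → {E,H,J,K,L} and {B,D,I} and {G}.
Refine {E,H,J,K,L} on symbol a: members go to different blocks, giving {E,H,J,K} and {L}.
Refine {E,H,J,K} on symbol b: members go to different blocks, giving {E} and {H} and {J} and {K}.
No further refinement is possible. Final partition (10 blocks): {C} | {E} | {F} | {M} | {B,D,I} | {G} | {L} | {H} | {J} | {K}.
The equivalence class containing I is {B,D,I}, of size 3.

3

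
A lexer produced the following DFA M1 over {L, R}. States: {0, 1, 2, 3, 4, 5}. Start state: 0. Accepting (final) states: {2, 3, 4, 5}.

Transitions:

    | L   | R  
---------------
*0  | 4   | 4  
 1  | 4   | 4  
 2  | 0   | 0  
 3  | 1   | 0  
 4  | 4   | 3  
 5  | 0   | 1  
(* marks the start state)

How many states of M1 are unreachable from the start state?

2

BFS from 0 reaches {0, 1, 3, 4}; the 2 state(s) 2, 5 are never visited.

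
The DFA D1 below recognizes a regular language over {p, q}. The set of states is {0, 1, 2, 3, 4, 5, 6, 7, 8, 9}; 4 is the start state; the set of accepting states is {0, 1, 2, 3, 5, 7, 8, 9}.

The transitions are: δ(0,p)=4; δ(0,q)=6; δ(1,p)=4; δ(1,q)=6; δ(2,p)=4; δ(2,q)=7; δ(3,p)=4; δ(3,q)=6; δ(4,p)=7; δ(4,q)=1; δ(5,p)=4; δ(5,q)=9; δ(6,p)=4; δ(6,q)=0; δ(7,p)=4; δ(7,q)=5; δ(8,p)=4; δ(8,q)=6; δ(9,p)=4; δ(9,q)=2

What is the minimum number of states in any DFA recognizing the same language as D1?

States {3,8} cannot be reached from the start state, so discard them.
Start with accepting vs non-accepting: {0,1,2,5,7,9} | {4,6}.
Split {0,1,2,5,7,9} by δ(·,q) → {2,5,7,9} and {0,1}.
Split {4,6} by δ(·,p) → {4} and {6}.
No further refinement is possible. Final partition (4 blocks): {2,5,7,9} | {4} | {0,1} | {6}.

4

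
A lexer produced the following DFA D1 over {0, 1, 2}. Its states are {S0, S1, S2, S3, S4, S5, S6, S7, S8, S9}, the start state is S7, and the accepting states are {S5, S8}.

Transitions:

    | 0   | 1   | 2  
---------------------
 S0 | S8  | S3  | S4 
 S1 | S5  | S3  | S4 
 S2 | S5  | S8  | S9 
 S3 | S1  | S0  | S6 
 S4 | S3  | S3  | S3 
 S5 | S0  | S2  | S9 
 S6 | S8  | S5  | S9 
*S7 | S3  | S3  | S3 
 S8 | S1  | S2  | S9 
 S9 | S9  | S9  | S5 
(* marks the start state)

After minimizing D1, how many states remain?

All states are reachable from the start state.
Initial partition by acceptance: {S5,S8} | {S0,S1,S2,S3,S4,S6,S7,S9}.
Refine {S0,S1,S2,S3,S4,S6,S7,S9} on symbol 0: members go to different blocks, giving {S0,S1,S2,S6} and {S3,S4,S7,S9}.
Split {S0,S1,S2,S6} by δ(·,1) → {S0,S1} and {S2,S6}.
Split {S3,S4,S7,S9} by δ(·,0) → {S4,S7,S9} and {S3}.
Split {S4,S7,S9} by δ(·,0) → {S4,S7} and {S9}.
No further refinement is possible. Final partition (6 blocks): {S5,S8} | {S0,S1} | {S4,S7} | {S2,S6} | {S3} | {S9}.

6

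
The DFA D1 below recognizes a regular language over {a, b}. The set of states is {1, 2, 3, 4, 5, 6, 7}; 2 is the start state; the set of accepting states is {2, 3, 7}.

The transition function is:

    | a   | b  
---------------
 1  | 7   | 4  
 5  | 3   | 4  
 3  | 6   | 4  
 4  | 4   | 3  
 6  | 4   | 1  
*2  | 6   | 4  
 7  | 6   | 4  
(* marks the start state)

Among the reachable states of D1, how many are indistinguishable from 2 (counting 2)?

3

Reachable states from the start: {1,2,3,4,6,7}. Unreachable: {5} — drop them.
P0 = {2,3,7} | {1,4,6}.
Refine {1,4,6} on symbol a: members go to different blocks, giving {4,6} and {1}.
Refine {4,6} on symbol b: members go to different blocks, giving {4} and {6}.
Stable partition: {2,3,7} | {4} | {1} | {6} — 4 equivalence classes.
The equivalence class containing 2 is {2,3,7}, of size 3.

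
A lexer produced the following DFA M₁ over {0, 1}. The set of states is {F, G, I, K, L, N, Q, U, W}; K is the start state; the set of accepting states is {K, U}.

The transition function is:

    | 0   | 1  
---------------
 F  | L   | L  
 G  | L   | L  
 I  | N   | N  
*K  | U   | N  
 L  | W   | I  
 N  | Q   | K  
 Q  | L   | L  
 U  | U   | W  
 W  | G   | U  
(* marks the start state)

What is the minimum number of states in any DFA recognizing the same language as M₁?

5

Reachable states from the start: {G,I,K,L,N,Q,U,W}. Unreachable: {F} — drop them.
Initial partition by acceptance: {K,U} | {G,I,L,N,Q,W}.
Split {G,I,L,N,Q,W} by δ(·,1) → {G,I,L,Q} and {N,W}.
Refine {G,I,L,Q} on symbol 0: members go to different blocks, giving {I,L} and {G,Q}.
Refine {I,L} on symbol 1: members go to different blocks, giving {I} and {L}.
No further refinement is possible. Final partition (5 blocks): {K,U} | {I} | {N,W} | {G,Q} | {L}.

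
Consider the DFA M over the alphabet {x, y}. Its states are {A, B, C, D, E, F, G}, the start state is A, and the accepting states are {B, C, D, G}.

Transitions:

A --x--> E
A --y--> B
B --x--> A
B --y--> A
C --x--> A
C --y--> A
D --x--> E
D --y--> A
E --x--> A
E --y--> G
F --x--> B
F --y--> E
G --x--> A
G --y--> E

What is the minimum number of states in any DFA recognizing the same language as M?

Reachable states from the start: {A,B,E,G}. Unreachable: {C,D,F} — drop them.
P0 = {B,G} | {A,E}.
The partition is now stable with 2 blocks: {B,G} | {A,E}.

2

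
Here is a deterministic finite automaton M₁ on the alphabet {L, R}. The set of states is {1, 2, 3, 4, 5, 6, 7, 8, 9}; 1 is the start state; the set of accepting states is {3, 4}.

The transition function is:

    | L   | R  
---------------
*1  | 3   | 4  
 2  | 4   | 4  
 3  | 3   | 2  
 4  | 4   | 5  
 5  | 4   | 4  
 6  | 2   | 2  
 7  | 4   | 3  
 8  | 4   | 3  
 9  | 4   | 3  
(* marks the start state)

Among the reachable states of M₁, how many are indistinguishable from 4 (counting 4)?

States {6,7,8,9} cannot be reached from the start state, so discard them.
P0 = {3,4} | {1,2,5}.
No further refinement is possible. Final partition (2 blocks): {3,4} | {1,2,5}.
The equivalence class containing 4 is {3,4}, of size 2.

2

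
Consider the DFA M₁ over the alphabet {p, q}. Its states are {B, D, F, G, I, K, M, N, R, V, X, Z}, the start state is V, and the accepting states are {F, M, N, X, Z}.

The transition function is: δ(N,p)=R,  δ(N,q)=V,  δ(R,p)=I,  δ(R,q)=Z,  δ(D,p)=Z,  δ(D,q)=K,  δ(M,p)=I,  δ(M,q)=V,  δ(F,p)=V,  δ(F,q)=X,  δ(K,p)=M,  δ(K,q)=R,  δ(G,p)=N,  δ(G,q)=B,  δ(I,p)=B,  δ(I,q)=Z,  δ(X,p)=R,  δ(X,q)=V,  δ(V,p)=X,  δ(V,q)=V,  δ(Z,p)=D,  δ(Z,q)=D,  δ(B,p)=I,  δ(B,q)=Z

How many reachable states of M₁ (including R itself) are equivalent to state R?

States {F,G,N} cannot be reached from the start state, so discard them.
P0 = {M,X,Z} | {B,D,I,K,R,V}.
Refine {B,D,I,K,R,V} on symbol p: members go to different blocks, giving {D,K,V} and {B,I,R}.
Split {M,X,Z} by δ(·,p) → {M,X} and {Z}.
Split {D,K,V} by δ(·,p) → {K,V} and {D}.
Split {K,V} by δ(·,q) → {V} and {K}.
Stable partition: {M,X} | {V} | {B,I,R} | {Z} | {D} | {K} — 6 equivalence classes.
State R belongs to the block {B,I,R}, which has 3 states.

3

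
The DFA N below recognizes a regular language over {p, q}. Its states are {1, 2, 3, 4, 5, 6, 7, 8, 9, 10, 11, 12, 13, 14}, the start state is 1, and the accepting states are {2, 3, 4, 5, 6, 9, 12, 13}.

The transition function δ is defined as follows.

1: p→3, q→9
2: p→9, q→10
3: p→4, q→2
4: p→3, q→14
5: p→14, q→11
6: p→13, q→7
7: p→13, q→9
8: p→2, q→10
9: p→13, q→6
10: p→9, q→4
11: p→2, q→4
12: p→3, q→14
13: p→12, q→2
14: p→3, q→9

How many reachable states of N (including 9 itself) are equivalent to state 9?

First remove the unreachable states {5,8,11}; 11 states remain.
P0 = {2,3,4,6,9,12,13} | {1,7,10,14}.
Split {2,3,4,6,9,12,13} by δ(·,q) → {2,4,6,12} and {3,9,13}.
Refine {1,7,10,14} on symbol q: members go to different blocks, giving {1,7,14} and {10}.
Split {2,4,6,12} by δ(·,q) → {4,6,12} and {2}.
Split {3,9,13} by δ(·,p) → {3,13} and {9}.
No further refinement is possible. Final partition (6 blocks): {4,6,12} | {1,7,14} | {3,13} | {10} | {2} | {9}.
The equivalence class containing 9 is {9}, of size 1.

1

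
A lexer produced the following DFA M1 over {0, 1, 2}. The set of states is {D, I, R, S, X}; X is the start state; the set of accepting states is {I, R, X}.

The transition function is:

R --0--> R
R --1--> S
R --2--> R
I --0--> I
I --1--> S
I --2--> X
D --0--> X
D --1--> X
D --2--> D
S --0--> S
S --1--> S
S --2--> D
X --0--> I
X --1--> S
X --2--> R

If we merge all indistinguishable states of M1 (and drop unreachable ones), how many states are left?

3

Initial partition by acceptance: {I,R,X} | {D,S}.
On input 0, block {D,S} splits into {S} and {D}.
No further refinement is possible. Final partition (3 blocks): {I,R,X} | {S} | {D}.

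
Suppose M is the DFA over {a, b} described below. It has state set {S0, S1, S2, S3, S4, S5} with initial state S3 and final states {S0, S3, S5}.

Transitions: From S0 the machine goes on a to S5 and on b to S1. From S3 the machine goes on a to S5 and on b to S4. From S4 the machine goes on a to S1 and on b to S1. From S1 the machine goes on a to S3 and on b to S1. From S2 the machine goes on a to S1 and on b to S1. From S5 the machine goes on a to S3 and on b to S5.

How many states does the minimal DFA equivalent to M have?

4

Reachable states from the start: {S1,S3,S4,S5}. Unreachable: {S0,S2} — drop them.
Start with accepting vs non-accepting: {S3,S5} | {S1,S4}.
On input b, block {S3,S5} splits into {S3} and {S5}.
On input a, block {S1,S4} splits into {S1} and {S4}.
Stable partition: {S3} | {S1} | {S5} | {S4} — 4 equivalence classes.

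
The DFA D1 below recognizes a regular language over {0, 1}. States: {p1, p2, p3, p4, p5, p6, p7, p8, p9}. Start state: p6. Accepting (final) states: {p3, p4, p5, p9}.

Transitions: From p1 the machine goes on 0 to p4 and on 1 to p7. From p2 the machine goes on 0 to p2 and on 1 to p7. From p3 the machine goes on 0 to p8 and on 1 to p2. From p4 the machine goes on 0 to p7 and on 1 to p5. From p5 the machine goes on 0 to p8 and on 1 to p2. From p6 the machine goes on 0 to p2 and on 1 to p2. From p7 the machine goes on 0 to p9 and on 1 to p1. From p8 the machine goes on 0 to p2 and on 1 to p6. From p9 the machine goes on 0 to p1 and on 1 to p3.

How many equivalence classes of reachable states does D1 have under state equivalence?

Start with accepting vs non-accepting: {p3,p4,p5,p9} | {p1,p2,p6,p7,p8}.
Split {p3,p4,p5,p9} by δ(·,1) → {p3,p5} and {p4,p9}.
Split {p1,p2,p6,p7,p8} by δ(·,0) → {p2,p6,p8} and {p1,p7}.
On input 1, block {p2,p6,p8} splits into {p6,p8} and {p2}.
Split {p6,p8} by δ(·,1) → {p6} and {p8}.
The partition is now stable with 6 blocks: {p3,p5} | {p6} | {p4,p9} | {p1,p7} | {p2} | {p8}.

6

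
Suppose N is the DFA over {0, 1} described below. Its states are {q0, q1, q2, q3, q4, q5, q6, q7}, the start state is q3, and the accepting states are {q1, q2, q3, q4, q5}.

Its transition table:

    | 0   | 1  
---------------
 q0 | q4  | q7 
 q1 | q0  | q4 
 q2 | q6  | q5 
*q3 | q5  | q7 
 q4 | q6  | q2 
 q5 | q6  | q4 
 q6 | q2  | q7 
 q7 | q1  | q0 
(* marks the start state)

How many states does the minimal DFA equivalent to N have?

P0 = {q1,q2,q3,q4,q5} | {q0,q6,q7}.
On input 0, block {q1,q2,q3,q4,q5} splits into {q1,q2,q4,q5} and {q3}.
The partition is now stable with 3 blocks: {q1,q2,q4,q5} | {q0,q6,q7} | {q3}.

3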